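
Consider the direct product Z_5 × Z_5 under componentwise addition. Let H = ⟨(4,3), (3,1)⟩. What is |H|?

5

|⟨(4,3)⟩| = 5 and |⟨(3,1)⟩| = 5, so |H| is a multiple of lcm(5, 5) = 5 and divides |G| = 25.
Closing under the operation: H = {(0,0), (1,2), (2,4), (3,1), (4,3)}, so |H| = 5.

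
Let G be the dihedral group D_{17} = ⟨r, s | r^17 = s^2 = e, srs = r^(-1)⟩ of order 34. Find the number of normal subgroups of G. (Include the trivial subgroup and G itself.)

G has 20 subgroups. Checking conjugation-invariance by order — order 1: 1/1 normal; order 2: 0/17 normal; order 17: 1/1 normal; order 34: 1/1 normal.
Total normal subgroups: 3.

3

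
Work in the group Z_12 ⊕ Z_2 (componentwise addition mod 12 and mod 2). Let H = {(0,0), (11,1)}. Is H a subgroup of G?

No

(11,1) ∈ H but its inverse (1,1) ∉ H, so H is not a subgroup.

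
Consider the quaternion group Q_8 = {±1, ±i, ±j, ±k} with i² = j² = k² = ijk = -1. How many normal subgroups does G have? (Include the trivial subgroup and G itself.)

G has 6 subgroups. Checking conjugation-invariance by order — order 1: 1/1 normal; order 2: 1/1 normal; order 4: 3/3 normal; order 8: 1/1 normal.
Total normal subgroups: 6.

6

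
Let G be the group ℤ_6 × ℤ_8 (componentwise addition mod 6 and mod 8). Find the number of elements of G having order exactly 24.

16

An element (a,b) has order lcm(ord(a), ord(b)); count pairs with lcm equal to 24.
Enumerating gives 16 such elements.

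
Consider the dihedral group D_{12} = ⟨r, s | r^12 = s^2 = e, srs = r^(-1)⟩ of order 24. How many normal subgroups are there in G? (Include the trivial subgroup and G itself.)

G has 34 subgroups. Checking conjugation-invariance by order — order 1: 1/1 normal; order 2: 1/13 normal; order 3: 1/1 normal; order 4: 1/7 normal; order 6: 1/5 normal; order 8: 0/3 normal; order 12: 3/3 normal; order 24: 1/1 normal.
Total normal subgroups: 9.

9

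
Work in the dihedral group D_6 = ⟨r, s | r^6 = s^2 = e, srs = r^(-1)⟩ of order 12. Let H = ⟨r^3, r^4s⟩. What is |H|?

4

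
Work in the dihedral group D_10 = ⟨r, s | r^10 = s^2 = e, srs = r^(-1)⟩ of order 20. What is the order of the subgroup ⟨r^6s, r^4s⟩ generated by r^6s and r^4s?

|⟨r^6s⟩| = 2 and |⟨r^4s⟩| = 2, so |H| is a multiple of lcm(2, 2) = 2 and divides |G| = 20.
Closing under the operation: H = {e, r^2, r^4, r^6, r^8, s, r^2s, r^4s, r^6s, r^8s}, so |H| = 10.

10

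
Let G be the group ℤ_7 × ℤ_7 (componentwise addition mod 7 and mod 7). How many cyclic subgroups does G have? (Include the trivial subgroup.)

9

Group the elements of G by the cyclic subgroup they generate; each cyclic subgroup of order d accounts for φ(d) elements.
Cyclic subgroups by order — order 1: 1; order 7: 8.
Total: 9.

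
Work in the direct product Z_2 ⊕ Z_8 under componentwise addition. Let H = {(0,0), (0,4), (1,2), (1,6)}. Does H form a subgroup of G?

Yes

|H| = 4 divides |G| = 16, consistent with Lagrange.
H contains the identity, every element's inverse is in H, and H is closed under +: it is a subgroup.
In fact H = ⟨(1,6)⟩.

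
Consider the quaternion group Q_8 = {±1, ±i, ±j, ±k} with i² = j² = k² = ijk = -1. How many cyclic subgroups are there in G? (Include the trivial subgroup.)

Each element a generates a cyclic subgroup ⟨a⟩; distinct elements may generate the same one (a cyclic group of order d has φ(d) generators).
Cyclic subgroups by order — order 1: 1; order 2: 1; order 4: 3.
Total: 5.

5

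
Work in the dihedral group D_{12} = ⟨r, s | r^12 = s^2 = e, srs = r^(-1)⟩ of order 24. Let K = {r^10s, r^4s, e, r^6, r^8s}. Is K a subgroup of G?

No

|K| = 5 does not divide |G| = 24, so by Lagrange K is not a subgroup.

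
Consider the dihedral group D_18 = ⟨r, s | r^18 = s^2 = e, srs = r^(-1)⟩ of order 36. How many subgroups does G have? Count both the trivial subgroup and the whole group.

|G| = 36, so by Lagrange every subgroup order divides 36. Divisors: 1, 2, 3, 4, 6, 9, 12, 18, 36.
Subgroups by order — order 1: 1; order 2: 19; order 3: 1; order 4: 9; order 6: 7; order 9: 1; order 12: 3; order 18: 3; order 36: 1.
Total: 1 + 19 + 1 + 9 + 7 + 1 + 3 + 3 + 1 = 45.

45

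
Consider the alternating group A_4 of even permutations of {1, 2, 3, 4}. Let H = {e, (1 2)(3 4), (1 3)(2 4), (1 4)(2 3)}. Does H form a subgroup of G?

|H| = 4 divides |G| = 12, consistent with Lagrange.
H contains the identity, every element's inverse is in H, and H is closed under ∘: it is a subgroup.

Yes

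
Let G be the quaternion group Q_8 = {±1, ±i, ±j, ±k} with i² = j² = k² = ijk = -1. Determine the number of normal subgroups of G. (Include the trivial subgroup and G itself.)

G has 6 subgroups. Checking conjugation-invariance by order — order 1: 1/1 normal; order 2: 1/1 normal; order 4: 3/3 normal; order 8: 1/1 normal.
Total normal subgroups: 6.

6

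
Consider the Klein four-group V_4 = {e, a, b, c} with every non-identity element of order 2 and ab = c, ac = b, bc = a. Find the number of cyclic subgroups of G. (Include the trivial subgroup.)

4

Each element a generates a cyclic subgroup ⟨a⟩; distinct elements may generate the same one (a cyclic group of order d has φ(d) generators).
Cyclic subgroups by order — order 1: 1; order 2: 3.
Total: 4.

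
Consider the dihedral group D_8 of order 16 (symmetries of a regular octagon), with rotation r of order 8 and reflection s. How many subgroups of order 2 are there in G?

9

|G| = 16 and 2 | 16, so subgroups of order 2 are possible by Lagrange.
The subgroups of order 2 are: {e, r^2s}; {e, r^3s}; {e, r^4}; {e, r^4s}; … (9 in all).
So G has 9 subgroups of order 2.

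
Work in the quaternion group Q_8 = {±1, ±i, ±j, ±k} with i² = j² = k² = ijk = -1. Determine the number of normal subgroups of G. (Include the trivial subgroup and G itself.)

6

G has 6 subgroups. Checking conjugation-invariance by order — order 1: 1/1 normal; order 2: 1/1 normal; order 4: 3/3 normal; order 8: 1/1 normal.
Total normal subgroups: 6.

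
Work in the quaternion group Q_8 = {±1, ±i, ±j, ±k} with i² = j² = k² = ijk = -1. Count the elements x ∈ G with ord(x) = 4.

6

The elements of order 4 are: i, -i, j, -j, k, -k.
That's 6.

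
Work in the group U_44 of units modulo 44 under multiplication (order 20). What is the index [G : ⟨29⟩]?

2

|⟨29⟩| = 10 and |G| = 20.
By Lagrange, [G : H] = |G|/|H| = 20/10 = 2.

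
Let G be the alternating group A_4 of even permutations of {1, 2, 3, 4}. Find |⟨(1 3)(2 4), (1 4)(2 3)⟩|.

4

|⟨(1 3)(2 4)⟩| = 2 and |⟨(1 4)(2 3)⟩| = 2, so |H| is a multiple of lcm(2, 2) = 2 and divides |G| = 12.
Closing under the operation: H = {e, (1 2)(3 4), (1 3)(2 4), (1 4)(2 3)}, so |H| = 4.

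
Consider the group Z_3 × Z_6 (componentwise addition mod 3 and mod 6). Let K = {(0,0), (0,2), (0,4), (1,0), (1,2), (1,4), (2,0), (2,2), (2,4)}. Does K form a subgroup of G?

|K| = 9 divides |G| = 18, consistent with Lagrange.
K contains the identity, every element's inverse is in K, and K is closed under +: it is a subgroup.

Yes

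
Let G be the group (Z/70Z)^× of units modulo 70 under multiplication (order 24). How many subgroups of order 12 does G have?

3

|G| = 24 and 12 | 24, so subgroups of order 12 are possible by Lagrange.
The subgroups of order 12 are: {1, 3, 9, 11, 13, 17, 27, 29, 33, 39, 47, 51}; {1, 9, 11, 19, 29, 31, 39, 41, 51, 59, 61, 69}; {1, 9, 11, 23, 29, 37, 39, 43, 51, 53, 57, 67}.
So G has 3 subgroups of order 12.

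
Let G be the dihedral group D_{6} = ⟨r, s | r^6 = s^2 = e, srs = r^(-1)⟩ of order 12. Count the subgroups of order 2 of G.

|G| = 12 and 2 | 12, so subgroups of order 2 are possible by Lagrange.
The subgroups of order 2 are: {e, r^2s}; {e, r^3}; {e, r^3s}; {e, r^4s}; … (7 in all).
So G has 7 subgroups of order 2.

7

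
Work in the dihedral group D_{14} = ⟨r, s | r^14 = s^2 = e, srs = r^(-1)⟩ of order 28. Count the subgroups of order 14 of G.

3

|G| = 28 and 14 | 28, so subgroups of order 14 are possible by Lagrange.
The subgroups of order 14 are: {e, r, r^2, r^3, r^4, r^5, r^6, r^7, r^8, r^9, r^10, r^11, r^12, r^13}; {e, r^2, r^4, r^6, r^8, r^10, r^12, s, r^2s, r^4s, r^6s, r^8s, r^10s, r^12s}; {e, r^2, r^4, r^6, r^8, r^10, r^12, rs, r^3s, r^5s, r^7s, r^9s, r^11s, r^13s}.
So G has 3 subgroups of order 14.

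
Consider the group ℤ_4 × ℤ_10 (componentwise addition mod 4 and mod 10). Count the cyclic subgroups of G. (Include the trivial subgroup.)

12

Group the elements of G by the cyclic subgroup they generate; each cyclic subgroup of order d accounts for φ(d) elements.
Cyclic subgroups by order — order 1: 1; order 2: 3; order 4: 2; order 5: 1; order 10: 3; order 20: 2.
Total: 12.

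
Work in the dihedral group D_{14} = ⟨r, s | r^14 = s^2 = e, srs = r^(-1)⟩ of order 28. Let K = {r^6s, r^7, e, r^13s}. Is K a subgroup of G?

Yes

|K| = 4 divides |G| = 28, consistent with Lagrange.
K contains the identity, every element's inverse is in K, and K is closed under ·: it is a subgroup.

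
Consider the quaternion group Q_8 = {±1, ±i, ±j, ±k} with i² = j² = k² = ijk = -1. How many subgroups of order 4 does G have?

|G| = 8 and 4 | 8, so subgroups of order 4 are possible by Lagrange.
The subgroups of order 4 are: {1, -1, i, -i}; {1, -1, j, -j}; {1, -1, k, -k}.
So G has 3 subgroups of order 4.

3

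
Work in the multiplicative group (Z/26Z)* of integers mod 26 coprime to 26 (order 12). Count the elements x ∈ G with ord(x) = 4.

2

The elements of order 4 are: 5, 21.
That's 2.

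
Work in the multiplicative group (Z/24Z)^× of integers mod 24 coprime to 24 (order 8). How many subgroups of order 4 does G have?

7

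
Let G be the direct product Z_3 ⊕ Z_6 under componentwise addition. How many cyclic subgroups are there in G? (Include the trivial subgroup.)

A cyclic subgroup of order d is generated by each of its φ(d) elements of order d, so the cyclic subgroups of order d number (#elements of order d)/φ(d).
Cyclic subgroups by order — order 1: 1; order 2: 1; order 3: 4; order 6: 4.
Total: 10.

10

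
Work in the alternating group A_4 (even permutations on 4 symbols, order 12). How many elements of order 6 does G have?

No element of G has order 6 (even though 6 | 12).

0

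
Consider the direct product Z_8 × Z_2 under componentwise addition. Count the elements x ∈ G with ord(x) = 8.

An element (a,b) has order lcm(ord(a), ord(b)); count pairs with lcm equal to 8.
Enumerating gives 8 such elements.

8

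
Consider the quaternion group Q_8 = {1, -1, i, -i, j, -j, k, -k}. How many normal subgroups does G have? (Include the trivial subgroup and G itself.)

G has 6 subgroups. Checking conjugation-invariance by order — order 1: 1/1 normal; order 2: 1/1 normal; order 4: 3/3 normal; order 8: 1/1 normal.
Total normal subgroups: 6.

6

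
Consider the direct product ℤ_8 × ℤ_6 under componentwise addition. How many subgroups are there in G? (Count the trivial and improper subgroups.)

|G| = 48, so by Lagrange every subgroup order divides 48. Divisors: 1, 2, 3, 4, 6, 8, 12, 16, 24, 48.
Subgroups by order — order 1: 1; order 2: 3; order 3: 1; order 4: 3; order 6: 3; order 8: 3; order 12: 3; order 16: 1; order 24: 3; order 48: 1.
Total: 1 + 3 + 1 + 3 + 3 + 3 + 3 + 1 + 3 + 1 = 22.

22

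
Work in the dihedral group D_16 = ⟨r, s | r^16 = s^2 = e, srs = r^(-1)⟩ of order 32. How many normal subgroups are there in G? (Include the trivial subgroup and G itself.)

G has 36 subgroups. Checking conjugation-invariance by order — order 1: 1/1 normal; order 2: 1/17 normal; order 4: 1/9 normal; order 8: 1/5 normal; order 16: 3/3 normal; order 32: 1/1 normal.
Total normal subgroups: 8.

8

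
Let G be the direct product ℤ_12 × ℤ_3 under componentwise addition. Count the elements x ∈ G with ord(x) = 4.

2

An element (a,b) has order lcm(ord(a), ord(b)); count pairs with lcm equal to 4.
Enumerating gives 2 such elements.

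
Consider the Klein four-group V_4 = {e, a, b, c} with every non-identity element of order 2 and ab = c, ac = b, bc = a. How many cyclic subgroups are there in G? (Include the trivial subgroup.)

4

Each element a generates a cyclic subgroup ⟨a⟩; distinct elements may generate the same one (a cyclic group of order d has φ(d) generators).
Cyclic subgroups by order — order 1: 1; order 2: 3.
Total: 4.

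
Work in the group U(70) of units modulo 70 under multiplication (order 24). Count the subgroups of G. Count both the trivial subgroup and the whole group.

16

|G| = 24, so by Lagrange every subgroup order divides 24. Divisors: 1, 2, 3, 4, 6, 8, 12, 24.
Subgroups by order — order 1: 1; order 2: 3; order 3: 1; order 4: 3; order 6: 3; order 8: 1; order 12: 3; order 24: 1.
Total: 1 + 3 + 1 + 3 + 3 + 1 + 3 + 1 = 16.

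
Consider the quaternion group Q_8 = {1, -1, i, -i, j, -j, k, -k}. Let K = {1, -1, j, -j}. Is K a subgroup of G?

|K| = 4 divides |G| = 8, consistent with Lagrange.
K contains the identity, every element's inverse is in K, and K is closed under ·: it is a subgroup.
In fact K = ⟨j⟩.

Yes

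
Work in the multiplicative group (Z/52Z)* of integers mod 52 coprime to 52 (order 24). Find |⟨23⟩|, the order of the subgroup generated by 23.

6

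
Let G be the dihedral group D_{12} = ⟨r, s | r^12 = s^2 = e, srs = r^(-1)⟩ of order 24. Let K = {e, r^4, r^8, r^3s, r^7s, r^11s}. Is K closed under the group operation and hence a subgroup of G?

|K| = 6 divides |G| = 24, consistent with Lagrange.
K contains the identity, every element's inverse is in K, and K is closed under ·: it is a subgroup.

Yes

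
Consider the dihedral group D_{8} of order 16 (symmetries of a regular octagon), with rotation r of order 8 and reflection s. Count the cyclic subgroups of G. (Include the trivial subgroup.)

12

Group the elements of G by the cyclic subgroup they generate; each cyclic subgroup of order d accounts for φ(d) elements.
Cyclic subgroups by order — order 1: 1; order 2: 9; order 4: 1; order 8: 1.
Total: 12.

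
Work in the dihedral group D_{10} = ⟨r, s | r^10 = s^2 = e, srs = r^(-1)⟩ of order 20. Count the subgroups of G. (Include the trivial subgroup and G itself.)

22

|G| = 20, so by Lagrange every subgroup order divides 20. Divisors: 1, 2, 4, 5, 10, 20.
Subgroups by order — order 1: 1; order 2: 11; order 4: 5; order 5: 1; order 10: 3; order 20: 1.
Total: 1 + 11 + 5 + 1 + 3 + 1 = 22.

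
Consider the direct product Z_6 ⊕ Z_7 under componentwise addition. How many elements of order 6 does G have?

2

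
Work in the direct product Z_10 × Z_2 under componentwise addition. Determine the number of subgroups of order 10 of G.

|G| = 20 and 10 | 20, so subgroups of order 10 are possible by Lagrange.
The subgroups of order 10 are: {(0,0), (0,1), (2,0), (2,1), (4,0), (4,1), (6,0), (6,1), (8,0), (8,1)}; {(0,0), (1,0), (2,0), (3,0), (4,0), (5,0), (6,0), (7,0), (8,0), (9,0)}; {(0,0), (1,1), (2,0), (3,1), (4,0), (5,1), (6,0), (7,1), (8,0), (9,1)}.
So G has 3 subgroups of order 10.

3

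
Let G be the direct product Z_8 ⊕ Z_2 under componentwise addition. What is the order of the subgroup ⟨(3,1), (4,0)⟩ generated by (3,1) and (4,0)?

|⟨(3,1)⟩| = 8 and |⟨(4,0)⟩| = 2, so |H| is a multiple of lcm(8, 2) = 8 and divides |G| = 16.
Closing under the operation: H = {(0,0), (1,1), (2,0), (3,1), (4,0), (5,1), (6,0), (7,1)}, so |H| = 8.

8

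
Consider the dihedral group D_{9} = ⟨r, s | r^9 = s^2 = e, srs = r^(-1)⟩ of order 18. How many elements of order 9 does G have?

6

The elements of order 9 are: r, r^2, r^4, r^5, r^7, r^8.
That's 6.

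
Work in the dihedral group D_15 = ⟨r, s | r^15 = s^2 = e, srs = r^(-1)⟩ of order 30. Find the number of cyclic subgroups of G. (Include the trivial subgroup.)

Group the elements of G by the cyclic subgroup they generate; each cyclic subgroup of order d accounts for φ(d) elements.
Cyclic subgroups by order — order 1: 1; order 2: 15; order 3: 1; order 5: 1; order 15: 1.
Total: 19.

19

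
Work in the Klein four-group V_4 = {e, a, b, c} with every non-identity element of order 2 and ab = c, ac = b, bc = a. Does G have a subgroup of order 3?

No

3 does not divide |G| = 4, so by Lagrange no subgroup of order 3 exists.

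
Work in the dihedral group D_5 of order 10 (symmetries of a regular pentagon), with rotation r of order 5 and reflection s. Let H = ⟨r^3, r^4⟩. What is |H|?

5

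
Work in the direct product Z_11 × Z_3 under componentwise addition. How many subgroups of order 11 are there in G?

|G| = 33 and 11 | 33, so subgroups of order 11 are possible by Lagrange.
The subgroups of order 11 are: {(0,0), (1,0), (2,0), (3,0), (4,0), (5,0), (6,0), (7,0), (8,0), (9,0), (10,0)}.
So G has 1 subgroup of order 11.

1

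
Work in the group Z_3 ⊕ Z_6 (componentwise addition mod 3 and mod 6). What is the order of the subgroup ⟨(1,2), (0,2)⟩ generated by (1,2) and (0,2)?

|⟨(1,2)⟩| = 3 and |⟨(0,2)⟩| = 3, so |H| is a multiple of lcm(3, 3) = 3 and divides |G| = 18.
Closing under the operation: H = {(0,0), (0,2), (0,4), (1,0), (1,2), (1,4), (2,0), (2,2), (2,4)}, so |H| = 9.

9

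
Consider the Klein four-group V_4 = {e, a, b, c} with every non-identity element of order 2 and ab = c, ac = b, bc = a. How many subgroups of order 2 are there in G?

|G| = 4 and 2 | 4, so subgroups of order 2 are possible by Lagrange.
The subgroups of order 2 are: {e, a}; {e, b}; {e, c}.
So G has 3 subgroups of order 2.

3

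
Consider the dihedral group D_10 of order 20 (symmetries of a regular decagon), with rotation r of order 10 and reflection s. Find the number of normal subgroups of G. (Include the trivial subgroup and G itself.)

7

G has 22 subgroups. Checking conjugation-invariance by order — order 1: 1/1 normal; order 2: 1/11 normal; order 4: 0/5 normal; order 5: 1/1 normal; order 10: 3/3 normal; order 20: 1/1 normal.
Total normal subgroups: 7.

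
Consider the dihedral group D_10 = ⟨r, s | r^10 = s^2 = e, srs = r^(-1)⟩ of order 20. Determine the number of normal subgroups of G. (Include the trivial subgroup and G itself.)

7

G has 22 subgroups. Checking conjugation-invariance by order — order 1: 1/1 normal; order 2: 1/11 normal; order 4: 0/5 normal; order 5: 1/1 normal; order 10: 3/3 normal; order 20: 1/1 normal.
Total normal subgroups: 7.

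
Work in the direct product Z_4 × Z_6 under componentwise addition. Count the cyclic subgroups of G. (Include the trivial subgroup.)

12

A cyclic subgroup of order d is generated by each of its φ(d) elements of order d, so the cyclic subgroups of order d number (#elements of order d)/φ(d).
Cyclic subgroups by order — order 1: 1; order 2: 3; order 3: 1; order 4: 2; order 6: 3; order 12: 2.
Total: 12.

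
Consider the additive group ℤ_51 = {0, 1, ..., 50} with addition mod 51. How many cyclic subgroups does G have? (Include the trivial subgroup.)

Group the elements of G by the cyclic subgroup they generate; each cyclic subgroup of order d accounts for φ(d) elements.
Cyclic subgroups by order — order 1: 1; order 3: 1; order 17: 1; order 51: 1.
Total: 4.

4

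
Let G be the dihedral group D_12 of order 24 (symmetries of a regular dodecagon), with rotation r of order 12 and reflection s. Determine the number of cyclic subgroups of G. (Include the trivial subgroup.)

18

Group the elements of G by the cyclic subgroup they generate; each cyclic subgroup of order d accounts for φ(d) elements.
Cyclic subgroups by order — order 1: 1; order 2: 13; order 3: 1; order 4: 1; order 6: 1; order 12: 1.
Total: 18.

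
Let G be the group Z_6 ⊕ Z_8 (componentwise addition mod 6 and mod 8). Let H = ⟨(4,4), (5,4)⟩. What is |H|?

|⟨(4,4)⟩| = 6 and |⟨(5,4)⟩| = 6, so |H| is a multiple of lcm(6, 6) = 6 and divides |G| = 48.
Closing under the operation: H = {(0,0), (0,4), (1,0), (1,4), (2,0), (2,4), (3,0), (3,4), (4,0), (4,4), (5,0), (5,4)}, so |H| = 12.

12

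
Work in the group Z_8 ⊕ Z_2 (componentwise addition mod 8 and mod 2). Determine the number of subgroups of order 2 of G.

|G| = 16 and 2 | 16, so subgroups of order 2 are possible by Lagrange.
The subgroups of order 2 are: {(0,0), (0,1)}; {(0,0), (4,0)}; {(0,0), (4,1)}.
So G has 3 subgroups of order 2.

3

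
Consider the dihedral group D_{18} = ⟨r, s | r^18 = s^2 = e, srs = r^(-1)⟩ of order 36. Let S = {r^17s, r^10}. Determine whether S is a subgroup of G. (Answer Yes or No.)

No

The identity e ∉ S, so S is not a subgroup.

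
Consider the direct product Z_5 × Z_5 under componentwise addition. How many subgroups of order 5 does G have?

|G| = 25 and 5 | 25, so subgroups of order 5 are possible by Lagrange.
The subgroups of order 5 are: {(0,0), (0,1), (0,2), (0,3), (0,4)}; {(0,0), (1,0), (2,0), (3,0), (4,0)}; {(0,0), (1,1), (2,2), (3,3), (4,4)}; {(0,0), (1,2), (2,4), (3,1), (4,3)}; … (6 in all).
So G has 6 subgroups of order 5.

6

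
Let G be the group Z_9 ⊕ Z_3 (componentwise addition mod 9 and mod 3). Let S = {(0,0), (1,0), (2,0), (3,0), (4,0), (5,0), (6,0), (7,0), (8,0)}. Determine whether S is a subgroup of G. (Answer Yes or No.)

Yes

|S| = 9 divides |G| = 27, consistent with Lagrange.
S contains the identity, every element's inverse is in S, and S is closed under +: it is a subgroup.
In fact S = ⟨(4,0)⟩.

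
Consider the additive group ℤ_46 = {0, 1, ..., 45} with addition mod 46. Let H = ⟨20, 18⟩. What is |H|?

23

|⟨20⟩| = 23 and |⟨18⟩| = 23, so |H| is a multiple of lcm(23, 23) = 23 and divides |G| = 46.
Closing under the operation: H = {0, 2, 4, 6, 8, 10, 12, 14, 16, 18, 20, 22, 24, 26, 28, 30, 32, 34, 36, 38, 40, 42, 44}, so |H| = 23.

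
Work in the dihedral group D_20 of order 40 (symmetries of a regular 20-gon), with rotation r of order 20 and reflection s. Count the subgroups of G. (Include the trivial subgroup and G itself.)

48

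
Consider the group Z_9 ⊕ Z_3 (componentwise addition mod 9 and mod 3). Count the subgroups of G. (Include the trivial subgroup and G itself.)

|G| = 27, so by Lagrange every subgroup order divides 27. Divisors: 1, 3, 9, 27.
Subgroups by order — order 1: 1; order 3: 4; order 9: 4; order 27: 1.
Total: 1 + 4 + 4 + 1 = 10.

10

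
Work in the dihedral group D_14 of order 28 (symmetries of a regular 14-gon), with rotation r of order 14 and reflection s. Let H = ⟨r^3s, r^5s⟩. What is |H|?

14

|⟨r^3s⟩| = 2 and |⟨r^5s⟩| = 2, so |H| is a multiple of lcm(2, 2) = 2 and divides |G| = 28.
Closing under the operation: H = {e, r^2, r^4, r^6, r^8, r^10, r^12, rs, r^3s, r^5s, r^7s, r^9s, r^11s, r^13s}, so |H| = 14.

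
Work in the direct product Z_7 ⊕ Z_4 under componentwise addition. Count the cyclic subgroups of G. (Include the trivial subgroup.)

6

Group the elements of G by the cyclic subgroup they generate; each cyclic subgroup of order d accounts for φ(d) elements.
Cyclic subgroups by order — order 1: 1; order 2: 1; order 4: 1; order 7: 1; order 14: 1; order 28: 1.
Total: 6.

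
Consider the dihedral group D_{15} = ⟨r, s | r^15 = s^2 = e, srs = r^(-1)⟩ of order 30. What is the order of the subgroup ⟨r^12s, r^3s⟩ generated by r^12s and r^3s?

10

|⟨r^12s⟩| = 2 and |⟨r^3s⟩| = 2, so |H| is a multiple of lcm(2, 2) = 2 and divides |G| = 30.
Closing under the operation: H = {e, r^3, r^6, r^9, r^12, s, r^3s, r^6s, r^9s, r^12s}, so |H| = 10.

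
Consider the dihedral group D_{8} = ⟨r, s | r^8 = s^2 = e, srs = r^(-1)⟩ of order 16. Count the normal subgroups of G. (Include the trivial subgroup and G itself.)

7

G has 19 subgroups. Checking conjugation-invariance by order — order 1: 1/1 normal; order 2: 1/9 normal; order 4: 1/5 normal; order 8: 3/3 normal; order 16: 1/1 normal.
Total normal subgroups: 7.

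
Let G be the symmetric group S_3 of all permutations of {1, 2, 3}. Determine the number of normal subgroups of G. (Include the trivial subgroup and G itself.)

G has 6 subgroups. Checking conjugation-invariance by order — order 1: 1/1 normal; order 2: 0/3 normal; order 3: 1/1 normal; order 6: 1/1 normal.
Total normal subgroups: 3.

3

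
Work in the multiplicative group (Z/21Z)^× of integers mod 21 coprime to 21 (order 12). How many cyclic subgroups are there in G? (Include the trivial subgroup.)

8

Group the elements of G by the cyclic subgroup they generate; each cyclic subgroup of order d accounts for φ(d) elements.
Cyclic subgroups by order — order 1: 1; order 2: 3; order 3: 1; order 6: 3.
Total: 8.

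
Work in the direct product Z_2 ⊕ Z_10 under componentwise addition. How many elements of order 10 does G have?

An element (a,b) has order lcm(ord(a), ord(b)); count pairs with lcm equal to 10.
Enumerating gives 12 such elements.

12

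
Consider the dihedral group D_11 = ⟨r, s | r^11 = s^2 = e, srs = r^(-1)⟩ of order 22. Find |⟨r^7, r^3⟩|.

|⟨r^7⟩| = 11 and |⟨r^3⟩| = 11, so |H| is a multiple of lcm(11, 11) = 11 and divides |G| = 22.
Closing under the operation: H = {e, r, r^2, r^3, r^4, r^5, r^6, r^7, r^8, r^9, r^10}, so |H| = 11.

11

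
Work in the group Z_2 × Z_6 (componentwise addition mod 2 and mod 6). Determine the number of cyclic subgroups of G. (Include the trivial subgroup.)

Group the elements of G by the cyclic subgroup they generate; each cyclic subgroup of order d accounts for φ(d) elements.
Cyclic subgroups by order — order 1: 1; order 2: 3; order 3: 1; order 6: 3.
Total: 8.

8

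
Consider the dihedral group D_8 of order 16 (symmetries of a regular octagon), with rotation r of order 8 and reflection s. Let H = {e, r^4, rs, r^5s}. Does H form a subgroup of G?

|H| = 4 divides |G| = 16, consistent with Lagrange.
H contains the identity, every element's inverse is in H, and H is closed under ·: it is a subgroup.

Yes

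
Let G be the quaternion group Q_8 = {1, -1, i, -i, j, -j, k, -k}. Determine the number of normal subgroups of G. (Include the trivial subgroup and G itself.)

G has 6 subgroups. Checking conjugation-invariance by order — order 1: 1/1 normal; order 2: 1/1 normal; order 4: 3/3 normal; order 8: 1/1 normal.
Total normal subgroups: 6.

6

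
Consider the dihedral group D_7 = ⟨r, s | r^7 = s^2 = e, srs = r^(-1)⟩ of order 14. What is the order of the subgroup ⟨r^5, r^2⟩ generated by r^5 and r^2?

7

|⟨r^5⟩| = 7 and |⟨r^2⟩| = 7, so |H| is a multiple of lcm(7, 7) = 7 and divides |G| = 14.
Closing under the operation: H = {e, r, r^2, r^3, r^4, r^5, r^6}, so |H| = 7.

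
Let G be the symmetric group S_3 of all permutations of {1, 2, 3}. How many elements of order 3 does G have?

The elements of order 3 are: (1 2 3), (1 3 2).
That's 2.

2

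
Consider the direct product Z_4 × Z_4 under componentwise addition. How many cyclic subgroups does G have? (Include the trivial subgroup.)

10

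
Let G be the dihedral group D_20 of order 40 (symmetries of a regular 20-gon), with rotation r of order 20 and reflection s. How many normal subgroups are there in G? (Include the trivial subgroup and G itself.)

9

G has 48 subgroups. Checking conjugation-invariance by order — order 1: 1/1 normal; order 2: 1/21 normal; order 4: 1/11 normal; order 5: 1/1 normal; order 8: 0/5 normal; order 10: 1/5 normal; order 20: 3/3 normal; order 40: 1/1 normal.
Total normal subgroups: 9.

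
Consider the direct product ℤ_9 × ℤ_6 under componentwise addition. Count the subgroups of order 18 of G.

4

|G| = 54 and 18 | 54, so subgroups of order 18 are possible by Lagrange.
The subgroups of order 18 are: {(0,0), (0,1), (0,2), (0,3), (0,4), (0,5), (3,0), (3,1), (3,2), (3,3), (3,4), (3,5), (6,0), (6,1), (6,2), (6,3), (6,4), (6,5)}; {(0,0), (0,3), (1,0), (1,3), (2,0), (2,3), (3,0), (3,3), (4,0), (4,3), (5,0), (5,3), (6,0), (6,3), (7,0), (7,3), (8,0), (8,3)}; {(0,0), (0,3), (1,1), (1,4), (2,2), (2,5), (3,0), (3,3), (4,1), (4,4), (5,2), (5,5), (6,0), (6,3), (7,1), (7,4), (8,2), (8,5)}; {(0,0), (0,3), (1,2), (1,5), (2,1), (2,4), (3,0), (3,3), (4,2), (4,5), (5,1), (5,4), (6,0), (6,3), (7,2), (7,5), (8,1), (8,4)}.
So G has 4 subgroups of order 18.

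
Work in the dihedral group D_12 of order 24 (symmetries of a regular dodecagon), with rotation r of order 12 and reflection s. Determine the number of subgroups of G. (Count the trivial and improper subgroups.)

|G| = 24, so by Lagrange every subgroup order divides 24. Divisors: 1, 2, 3, 4, 6, 8, 12, 24.
Subgroups by order — order 1: 1; order 2: 13; order 3: 1; order 4: 7; order 6: 5; order 8: 3; order 12: 3; order 24: 1.
Total: 1 + 13 + 1 + 7 + 5 + 3 + 3 + 1 = 34.

34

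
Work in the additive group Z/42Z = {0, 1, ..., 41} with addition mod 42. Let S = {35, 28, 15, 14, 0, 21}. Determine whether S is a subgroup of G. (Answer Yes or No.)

35 ∈ S but its inverse 7 ∉ S, so S is not a subgroup.

No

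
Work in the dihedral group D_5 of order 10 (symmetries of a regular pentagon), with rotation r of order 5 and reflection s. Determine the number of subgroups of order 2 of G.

5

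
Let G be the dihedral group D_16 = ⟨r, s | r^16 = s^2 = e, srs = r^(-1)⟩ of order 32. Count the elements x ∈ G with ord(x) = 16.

8

The elements of order 16 are: r, r^3, r^5, r^7, r^9, r^11, r^13, r^15.
That's 8.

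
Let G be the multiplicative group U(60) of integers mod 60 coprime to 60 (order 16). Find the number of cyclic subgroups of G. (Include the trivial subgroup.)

12

Each element a generates a cyclic subgroup ⟨a⟩; distinct elements may generate the same one (a cyclic group of order d has φ(d) generators).
Cyclic subgroups by order — order 1: 1; order 2: 7; order 4: 4.
Total: 12.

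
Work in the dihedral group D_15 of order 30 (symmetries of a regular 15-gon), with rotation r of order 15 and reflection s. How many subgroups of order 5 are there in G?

1

|G| = 30 and 5 | 30, so subgroups of order 5 are possible by Lagrange.
The subgroups of order 5 are: {e, r^3, r^6, r^9, r^12}.
So G has 1 subgroup of order 5.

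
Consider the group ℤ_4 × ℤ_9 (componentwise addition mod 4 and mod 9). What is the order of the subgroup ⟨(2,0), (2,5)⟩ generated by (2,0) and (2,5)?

18

|⟨(2,0)⟩| = 2 and |⟨(2,5)⟩| = 18, so |H| is a multiple of lcm(2, 18) = 18 and divides |G| = 36.
Closing under the operation: H = {(0,0), (0,1), (0,2), (0,3), (0,4), (0,5), (0,6), (0,7), (0,8), (2,0), (2,1), (2,2), (2,3), (2,4), (2,5), (2,6), (2,7), (2,8)}, so |H| = 18.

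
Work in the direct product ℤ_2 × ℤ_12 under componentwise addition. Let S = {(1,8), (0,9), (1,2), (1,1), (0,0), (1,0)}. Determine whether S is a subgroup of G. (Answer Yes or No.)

No

(1,2) ∈ S but its inverse (1,10) ∉ S, so S is not a subgroup.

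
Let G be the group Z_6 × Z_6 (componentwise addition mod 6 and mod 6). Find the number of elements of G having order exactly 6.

24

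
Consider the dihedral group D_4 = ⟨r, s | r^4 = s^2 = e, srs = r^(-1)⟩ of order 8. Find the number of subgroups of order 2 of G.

|G| = 8 and 2 | 8, so subgroups of order 2 are possible by Lagrange.
The subgroups of order 2 are: {e, r^2}; {e, r^2s}; {e, r^3s}; {e, rs}; … (5 in all).
So G has 5 subgroups of order 2.

5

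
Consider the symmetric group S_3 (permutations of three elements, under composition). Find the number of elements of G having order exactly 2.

3

The elements of order 2 are: (2 3), (1 2), (1 3).
That's 3.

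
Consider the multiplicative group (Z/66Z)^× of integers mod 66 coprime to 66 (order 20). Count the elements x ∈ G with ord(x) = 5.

4

The elements of order 5 are: 25, 31, 37, 49.
That's 4.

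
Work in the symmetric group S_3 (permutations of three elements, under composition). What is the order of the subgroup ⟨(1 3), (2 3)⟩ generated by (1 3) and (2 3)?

6

|⟨(1 3)⟩| = 2 and |⟨(2 3)⟩| = 2, so |H| is a multiple of lcm(2, 2) = 2 and divides |G| = 6.
Closing {(1 3), (2 3)} under the group operation gives all of G, so |H| = 6.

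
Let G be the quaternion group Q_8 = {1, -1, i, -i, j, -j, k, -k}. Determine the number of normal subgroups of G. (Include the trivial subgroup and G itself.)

G has 6 subgroups. Checking conjugation-invariance by order — order 1: 1/1 normal; order 2: 1/1 normal; order 4: 3/3 normal; order 8: 1/1 normal.
Total normal subgroups: 6.

6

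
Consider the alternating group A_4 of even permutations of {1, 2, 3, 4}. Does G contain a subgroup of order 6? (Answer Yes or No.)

6 | 12, so Lagrange does not rule it out; but checking all subgroups of G, none has order 6.
(A_4 is the standard example that the converse of Lagrange fails.)

No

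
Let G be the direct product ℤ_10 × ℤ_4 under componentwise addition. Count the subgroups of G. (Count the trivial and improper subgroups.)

16

|G| = 40, so by Lagrange every subgroup order divides 40. Divisors: 1, 2, 4, 5, 8, 10, 20, 40.
Subgroups by order — order 1: 1; order 2: 3; order 4: 3; order 5: 1; order 8: 1; order 10: 3; order 20: 3; order 40: 1.
Total: 1 + 3 + 3 + 1 + 1 + 3 + 3 + 1 = 16.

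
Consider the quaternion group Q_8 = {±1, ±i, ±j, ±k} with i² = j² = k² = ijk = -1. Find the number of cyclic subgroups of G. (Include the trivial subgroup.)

Group the elements of G by the cyclic subgroup they generate; each cyclic subgroup of order d accounts for φ(d) elements.
Cyclic subgroups by order — order 1: 1; order 2: 1; order 4: 3.
Total: 5.

5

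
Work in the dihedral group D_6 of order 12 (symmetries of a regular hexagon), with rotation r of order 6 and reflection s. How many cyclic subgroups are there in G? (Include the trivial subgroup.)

10

A cyclic subgroup of order d is generated by each of its φ(d) elements of order d, so the cyclic subgroups of order d number (#elements of order d)/φ(d).
Cyclic subgroups by order — order 1: 1; order 2: 7; order 3: 1; order 6: 1.
Total: 10.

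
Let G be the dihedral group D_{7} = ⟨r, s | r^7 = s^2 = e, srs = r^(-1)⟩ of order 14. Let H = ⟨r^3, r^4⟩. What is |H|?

|⟨r^3⟩| = 7 and |⟨r^4⟩| = 7, so |H| is a multiple of lcm(7, 7) = 7 and divides |G| = 14.
Closing under the operation: H = {e, r, r^2, r^3, r^4, r^5, r^6}, so |H| = 7.

7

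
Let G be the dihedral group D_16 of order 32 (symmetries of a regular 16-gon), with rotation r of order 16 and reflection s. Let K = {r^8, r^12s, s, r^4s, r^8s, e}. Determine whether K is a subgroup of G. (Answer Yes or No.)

No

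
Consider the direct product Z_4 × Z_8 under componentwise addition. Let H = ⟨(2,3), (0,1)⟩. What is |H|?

|⟨(2,3)⟩| = 8 and |⟨(0,1)⟩| = 8, so |H| is a multiple of lcm(8, 8) = 8 and divides |G| = 32.
Closing under the operation: H = {(0,0), (0,1), (0,2), (0,3), (0,4), (0,5), (0,6), (0,7), (2,0), (2,1), (2,2), (2,3), (2,4), (2,5), (2,6), (2,7)}, so |H| = 16.

16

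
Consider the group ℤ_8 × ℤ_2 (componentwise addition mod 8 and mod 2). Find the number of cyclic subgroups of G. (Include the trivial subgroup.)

8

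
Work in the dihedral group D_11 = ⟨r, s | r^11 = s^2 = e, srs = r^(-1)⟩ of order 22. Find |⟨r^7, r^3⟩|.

11

|⟨r^7⟩| = 11 and |⟨r^3⟩| = 11, so |H| is a multiple of lcm(11, 11) = 11 and divides |G| = 22.
Closing under the operation: H = {e, r, r^2, r^3, r^4, r^5, r^6, r^7, r^8, r^9, r^10}, so |H| = 11.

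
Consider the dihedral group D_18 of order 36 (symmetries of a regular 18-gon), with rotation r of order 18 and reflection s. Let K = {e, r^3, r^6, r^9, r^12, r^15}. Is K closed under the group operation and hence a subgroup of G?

Yes

|K| = 6 divides |G| = 36, consistent with Lagrange.
K contains the identity, every element's inverse is in K, and K is closed under ·: it is a subgroup.
In fact K = ⟨r^15⟩.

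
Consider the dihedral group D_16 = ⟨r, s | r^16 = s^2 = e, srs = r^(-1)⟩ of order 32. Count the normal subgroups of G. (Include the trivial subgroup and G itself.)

G has 36 subgroups. Checking conjugation-invariance by order — order 1: 1/1 normal; order 2: 1/17 normal; order 4: 1/9 normal; order 8: 1/5 normal; order 16: 3/3 normal; order 32: 1/1 normal.
Total normal subgroups: 8.

8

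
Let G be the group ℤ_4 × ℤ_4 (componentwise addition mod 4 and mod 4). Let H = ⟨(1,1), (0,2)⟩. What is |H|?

8

|⟨(1,1)⟩| = 4 and |⟨(0,2)⟩| = 2, so |H| is a multiple of lcm(4, 2) = 4 and divides |G| = 16.
Closing under the operation: H = {(0,0), (0,2), (1,1), (1,3), (2,0), (2,2), (3,1), (3,3)}, so |H| = 8.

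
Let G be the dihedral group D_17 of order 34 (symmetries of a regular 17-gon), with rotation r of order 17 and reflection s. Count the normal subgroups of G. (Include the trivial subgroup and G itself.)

3

G has 20 subgroups. Checking conjugation-invariance by order — order 1: 1/1 normal; order 2: 0/17 normal; order 17: 1/1 normal; order 34: 1/1 normal.
Total normal subgroups: 3.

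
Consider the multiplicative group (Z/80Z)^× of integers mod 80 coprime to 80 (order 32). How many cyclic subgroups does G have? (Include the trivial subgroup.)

Group the elements of G by the cyclic subgroup they generate; each cyclic subgroup of order d accounts for φ(d) elements.
Cyclic subgroups by order — order 1: 1; order 2: 7; order 4: 12.
Total: 20.

20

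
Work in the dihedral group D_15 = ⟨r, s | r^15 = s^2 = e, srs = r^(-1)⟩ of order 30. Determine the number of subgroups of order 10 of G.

3

|G| = 30 and 10 | 30, so subgroups of order 10 are possible by Lagrange.
The subgroups of order 10 are: {e, r^3, r^6, r^9, r^12, rs, r^4s, r^7s, r^10s, r^13s}; {e, r^3, r^6, r^9, r^12, r^2s, r^5s, r^8s, r^11s, r^14s}; {e, r^3, r^6, r^9, r^12, s, r^3s, r^6s, r^9s, r^12s}.
So G has 3 subgroups of order 10.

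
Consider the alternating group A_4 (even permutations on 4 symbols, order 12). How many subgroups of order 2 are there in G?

3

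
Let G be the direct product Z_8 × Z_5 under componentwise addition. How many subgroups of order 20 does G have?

1

|G| = 40 and 20 | 40, so subgroups of order 20 are possible by Lagrange.
The subgroups of order 20 are: {(0,0), (0,1), (0,2), (0,3), (0,4), (2,0), (2,1), (2,2), (2,3), (2,4), (4,0), (4,1), (4,2), (4,3), (4,4), (6,0), (6,1), (6,2), (6,3), (6,4)}.
So G has 1 subgroup of order 20.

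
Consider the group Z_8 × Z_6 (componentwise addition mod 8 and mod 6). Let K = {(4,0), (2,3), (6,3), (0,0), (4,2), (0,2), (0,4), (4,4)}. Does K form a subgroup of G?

No

Closure fails: (4,4) + (2,3) = (6,1) ∉ K. So K is not a subgroup.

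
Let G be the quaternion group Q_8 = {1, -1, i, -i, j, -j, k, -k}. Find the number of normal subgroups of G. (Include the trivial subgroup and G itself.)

G has 6 subgroups. Checking conjugation-invariance by order — order 1: 1/1 normal; order 2: 1/1 normal; order 4: 3/3 normal; order 8: 1/1 normal.
Total normal subgroups: 6.

6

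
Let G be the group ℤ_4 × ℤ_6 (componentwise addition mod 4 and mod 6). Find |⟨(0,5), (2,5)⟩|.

12

|⟨(0,5)⟩| = 6 and |⟨(2,5)⟩| = 6, so |H| is a multiple of lcm(6, 6) = 6 and divides |G| = 24.
Closing under the operation: H = {(0,0), (0,1), (0,2), (0,3), (0,4), (0,5), (2,0), (2,1), (2,2), (2,3), (2,4), (2,5)}, so |H| = 12.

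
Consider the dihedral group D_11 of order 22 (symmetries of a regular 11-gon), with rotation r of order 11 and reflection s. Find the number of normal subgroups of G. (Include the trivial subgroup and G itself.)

G has 14 subgroups. Checking conjugation-invariance by order — order 1: 1/1 normal; order 2: 0/11 normal; order 11: 1/1 normal; order 22: 1/1 normal.
Total normal subgroups: 3.

3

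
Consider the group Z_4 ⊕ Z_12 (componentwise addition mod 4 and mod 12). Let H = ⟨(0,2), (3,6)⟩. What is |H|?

24

|⟨(0,2)⟩| = 6 and |⟨(3,6)⟩| = 4, so |H| is a multiple of lcm(6, 4) = 12 and divides |G| = 48.
Closing under the operation: H = {(0,0), (0,2), (0,4), (0,6), (0,8), (0,10), (1,0), (1,2), (1,4), (1,6), (1,8), (1,10), (2,0), (2,2), (2,4), (2,6), (2,8), (2,10), (3,0), (3,2), (3,4), (3,6), (3,8), (3,10)}, so |H| = 24.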